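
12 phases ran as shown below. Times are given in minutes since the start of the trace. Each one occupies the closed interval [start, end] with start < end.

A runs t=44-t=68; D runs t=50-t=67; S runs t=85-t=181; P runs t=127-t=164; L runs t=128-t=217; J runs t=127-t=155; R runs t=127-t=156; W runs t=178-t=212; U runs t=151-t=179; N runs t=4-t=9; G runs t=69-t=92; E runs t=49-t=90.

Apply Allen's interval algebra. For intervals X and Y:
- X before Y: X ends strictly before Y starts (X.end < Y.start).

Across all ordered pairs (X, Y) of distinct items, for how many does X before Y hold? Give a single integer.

Checking all 132 ordered pairs for relation 'before'; matching pairs in alphabetical order:
(A, G): A before G ✓
(A, J): A before J ✓
(A, L): A before L ✓
(A, P): A before P ✓
(A, R): A before R ✓
(A, S): A before S ✓
(A, U): A before U ✓
(A, W): A before W ✓
(D, G): D before G ✓
(D, J): D before J ✓
(D, L): D before L ✓
(D, P): D before P ✓
(D, R): D before R ✓
(D, S): D before S ✓
(D, U): D before U ✓
(D, W): D before W ✓
(E, J): E before J ✓
(E, L): E before L ✓
(E, P): E before P ✓
(E, R): E before R ✓
(E, U): E before U ✓
(E, W): E before W ✓
(G, J): G before J ✓
(G, L): G before L ✓
... plus 18 further pairs not listed.
Count: 42.

42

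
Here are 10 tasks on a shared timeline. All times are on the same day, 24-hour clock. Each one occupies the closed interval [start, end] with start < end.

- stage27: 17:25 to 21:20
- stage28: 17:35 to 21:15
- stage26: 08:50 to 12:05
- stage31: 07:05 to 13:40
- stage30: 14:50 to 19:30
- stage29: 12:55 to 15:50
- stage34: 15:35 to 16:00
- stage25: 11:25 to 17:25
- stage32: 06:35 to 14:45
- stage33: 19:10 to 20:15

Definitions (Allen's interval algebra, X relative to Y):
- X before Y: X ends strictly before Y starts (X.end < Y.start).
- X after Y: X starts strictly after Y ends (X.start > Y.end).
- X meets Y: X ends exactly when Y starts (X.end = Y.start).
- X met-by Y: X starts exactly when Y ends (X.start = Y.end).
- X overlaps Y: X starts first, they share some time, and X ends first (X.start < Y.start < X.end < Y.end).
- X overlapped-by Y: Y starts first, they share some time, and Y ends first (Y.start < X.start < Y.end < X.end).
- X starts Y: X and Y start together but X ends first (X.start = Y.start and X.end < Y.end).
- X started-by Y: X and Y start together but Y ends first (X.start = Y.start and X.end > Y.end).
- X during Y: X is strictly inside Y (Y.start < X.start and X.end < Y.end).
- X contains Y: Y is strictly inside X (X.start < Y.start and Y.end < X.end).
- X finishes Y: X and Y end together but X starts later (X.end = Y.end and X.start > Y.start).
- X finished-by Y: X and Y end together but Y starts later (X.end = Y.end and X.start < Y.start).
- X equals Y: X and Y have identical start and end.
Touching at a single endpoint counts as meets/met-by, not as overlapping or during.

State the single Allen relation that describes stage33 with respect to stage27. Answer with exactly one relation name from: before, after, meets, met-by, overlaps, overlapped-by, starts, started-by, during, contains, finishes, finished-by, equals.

stage33 = [19:10, 20:15]; stage27 = [17:25, 21:20].
Compare endpoints: stage33.start > stage27.start, stage33.start < stage27.end, stage33.end > stage27.start, stage33.end < stage27.end.
That pattern is 'during'.

during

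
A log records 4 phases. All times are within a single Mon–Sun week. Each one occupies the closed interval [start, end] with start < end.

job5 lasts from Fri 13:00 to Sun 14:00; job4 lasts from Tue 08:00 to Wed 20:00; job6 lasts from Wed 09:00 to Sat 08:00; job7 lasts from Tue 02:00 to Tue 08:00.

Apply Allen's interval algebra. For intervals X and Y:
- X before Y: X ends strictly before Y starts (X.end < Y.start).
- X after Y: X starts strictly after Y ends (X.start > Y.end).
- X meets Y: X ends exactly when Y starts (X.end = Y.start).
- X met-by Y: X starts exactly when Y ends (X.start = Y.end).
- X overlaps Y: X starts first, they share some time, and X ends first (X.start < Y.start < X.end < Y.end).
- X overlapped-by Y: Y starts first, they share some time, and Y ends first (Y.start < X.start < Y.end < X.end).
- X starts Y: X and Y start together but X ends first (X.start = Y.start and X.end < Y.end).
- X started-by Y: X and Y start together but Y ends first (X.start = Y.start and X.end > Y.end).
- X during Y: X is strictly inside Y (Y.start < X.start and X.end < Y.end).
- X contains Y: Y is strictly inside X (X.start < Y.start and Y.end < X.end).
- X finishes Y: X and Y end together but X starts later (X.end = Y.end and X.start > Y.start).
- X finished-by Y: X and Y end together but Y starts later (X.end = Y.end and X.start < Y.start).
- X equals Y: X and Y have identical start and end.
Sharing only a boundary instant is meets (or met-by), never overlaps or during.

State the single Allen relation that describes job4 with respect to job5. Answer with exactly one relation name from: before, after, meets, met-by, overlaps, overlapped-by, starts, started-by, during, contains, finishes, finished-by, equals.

before

job4 = [Tue 08:00, Wed 20:00]; job5 = [Fri 13:00, Sun 14:00].
Compare endpoints: job4.start < job5.start, job4.start < job5.end, job4.end < job5.start, job4.end < job5.end.
That pattern is 'before'.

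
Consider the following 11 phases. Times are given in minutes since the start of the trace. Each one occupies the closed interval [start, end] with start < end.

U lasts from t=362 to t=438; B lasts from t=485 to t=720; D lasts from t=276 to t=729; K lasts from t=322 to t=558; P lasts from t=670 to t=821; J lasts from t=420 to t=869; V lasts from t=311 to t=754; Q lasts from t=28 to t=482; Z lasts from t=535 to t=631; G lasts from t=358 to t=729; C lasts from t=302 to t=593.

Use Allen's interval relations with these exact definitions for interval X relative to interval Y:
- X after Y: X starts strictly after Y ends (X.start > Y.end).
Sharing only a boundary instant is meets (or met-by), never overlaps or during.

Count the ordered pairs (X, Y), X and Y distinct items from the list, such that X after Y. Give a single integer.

Checking all 110 ordered pairs for relation 'after'; matching pairs in alphabetical order:
(B, Q): B after Q ✓
(B, U): B after U ✓
(P, C): P after C ✓
(P, K): P after K ✓
(P, Q): P after Q ✓
(P, U): P after U ✓
(P, Z): P after Z ✓
(Z, Q): Z after Q ✓
(Z, U): Z after U ✓
Count: 9.

9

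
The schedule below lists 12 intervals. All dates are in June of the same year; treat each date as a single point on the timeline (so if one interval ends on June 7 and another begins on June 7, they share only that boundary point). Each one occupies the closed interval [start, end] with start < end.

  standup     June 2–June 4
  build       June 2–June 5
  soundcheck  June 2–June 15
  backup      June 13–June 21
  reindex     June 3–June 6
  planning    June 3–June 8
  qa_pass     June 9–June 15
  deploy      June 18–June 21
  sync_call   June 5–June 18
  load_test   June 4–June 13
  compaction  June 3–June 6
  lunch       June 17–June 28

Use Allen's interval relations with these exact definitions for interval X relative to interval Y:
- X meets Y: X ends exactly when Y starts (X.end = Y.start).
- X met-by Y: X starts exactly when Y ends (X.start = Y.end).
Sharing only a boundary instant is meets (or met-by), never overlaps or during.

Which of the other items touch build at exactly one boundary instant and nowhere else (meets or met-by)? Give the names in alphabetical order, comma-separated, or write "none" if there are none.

sync_call

Target build = [June 2, June 5].
backup [June 13, June 21] → after → no.
compaction [June 3, June 6] → overlapped-by → no.
deploy [June 18, June 21] → after → no.
load_test [June 4, June 13] → overlapped-by → no.
lunch [June 17, June 28] → after → no.
planning [June 3, June 8] → overlapped-by → no.
qa_pass [June 9, June 15] → after → no.
reindex [June 3, June 6] → overlapped-by → no.
soundcheck [June 2, June 15] → started-by → no.
standup [June 2, June 4] → starts → no.
sync_call [June 5, June 18] → met-by → yes.
Result: sync_call.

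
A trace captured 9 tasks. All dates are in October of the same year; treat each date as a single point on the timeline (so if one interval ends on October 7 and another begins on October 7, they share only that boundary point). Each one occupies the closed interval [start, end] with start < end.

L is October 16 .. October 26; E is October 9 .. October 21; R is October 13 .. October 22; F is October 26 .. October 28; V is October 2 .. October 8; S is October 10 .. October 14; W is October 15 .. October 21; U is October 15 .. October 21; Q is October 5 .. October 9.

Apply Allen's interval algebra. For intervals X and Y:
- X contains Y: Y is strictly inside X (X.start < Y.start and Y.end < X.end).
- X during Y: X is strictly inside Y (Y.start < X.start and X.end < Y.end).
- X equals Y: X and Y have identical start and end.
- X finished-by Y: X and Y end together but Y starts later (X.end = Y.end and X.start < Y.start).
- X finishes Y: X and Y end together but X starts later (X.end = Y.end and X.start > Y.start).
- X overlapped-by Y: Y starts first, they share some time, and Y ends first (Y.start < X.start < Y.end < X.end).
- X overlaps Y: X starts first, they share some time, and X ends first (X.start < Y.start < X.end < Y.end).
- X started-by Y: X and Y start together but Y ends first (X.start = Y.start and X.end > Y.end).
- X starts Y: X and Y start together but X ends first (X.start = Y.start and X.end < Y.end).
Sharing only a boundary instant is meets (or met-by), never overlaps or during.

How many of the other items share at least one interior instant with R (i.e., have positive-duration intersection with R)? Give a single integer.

Target R = [October 13, October 22].
E [October 9, October 21] → overlaps → counts.
F [October 26, October 28] → after → no.
L [October 16, October 26] → overlapped-by → counts.
Q [October 5, October 9] → before → no.
S [October 10, October 14] → overlaps → counts.
U [October 15, October 21] → during → counts.
V [October 2, October 8] → before → no.
W [October 15, October 21] → during → counts.
Total: 5.

5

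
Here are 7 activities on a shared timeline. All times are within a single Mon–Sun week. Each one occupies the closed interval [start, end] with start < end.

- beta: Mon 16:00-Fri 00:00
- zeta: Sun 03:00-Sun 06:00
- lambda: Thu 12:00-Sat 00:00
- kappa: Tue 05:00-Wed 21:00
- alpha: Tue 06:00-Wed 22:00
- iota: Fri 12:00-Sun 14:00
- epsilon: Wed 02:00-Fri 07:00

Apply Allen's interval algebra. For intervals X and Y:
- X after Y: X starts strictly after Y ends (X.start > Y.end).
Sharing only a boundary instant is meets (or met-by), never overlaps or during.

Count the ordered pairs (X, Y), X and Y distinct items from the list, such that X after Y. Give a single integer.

11

Checking all 42 ordered pairs for relation 'after'; matching pairs in alphabetical order:
(iota, alpha): iota after alpha ✓
(iota, beta): iota after beta ✓
(iota, epsilon): iota after epsilon ✓
(iota, kappa): iota after kappa ✓
(lambda, alpha): lambda after alpha ✓
(lambda, kappa): lambda after kappa ✓
(zeta, alpha): zeta after alpha ✓
(zeta, beta): zeta after beta ✓
(zeta, epsilon): zeta after epsilon ✓
(zeta, kappa): zeta after kappa ✓
(zeta, lambda): zeta after lambda ✓
Count: 11.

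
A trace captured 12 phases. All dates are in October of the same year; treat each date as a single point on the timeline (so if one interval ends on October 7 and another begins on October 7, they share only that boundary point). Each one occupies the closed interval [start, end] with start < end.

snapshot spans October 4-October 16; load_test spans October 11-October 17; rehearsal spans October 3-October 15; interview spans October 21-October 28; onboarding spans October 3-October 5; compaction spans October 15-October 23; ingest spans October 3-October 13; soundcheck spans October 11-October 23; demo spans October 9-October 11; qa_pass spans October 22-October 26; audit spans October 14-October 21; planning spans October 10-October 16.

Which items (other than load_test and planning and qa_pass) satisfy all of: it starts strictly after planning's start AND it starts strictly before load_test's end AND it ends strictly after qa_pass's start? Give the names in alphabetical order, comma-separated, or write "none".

Conditions: its start is strictly after planning's start (X.start > October 10) AND its start is strictly before load_test's end (X.start < October 17) AND its end is strictly after qa_pass's start (X.end > October 22).
audit: start October 14 > October 10? ✓; start October 14 < October 17? ✓; end October 21 > October 22? ✗ → no.
compaction: start October 15 > October 10? ✓; start October 15 < October 17? ✓; end October 23 > October 22? ✓ → yes.
demo: start October 9 > October 10? ✗; start October 9 < October 17? ✓; end October 11 > October 22? ✗ → no.
ingest: start October 3 > October 10? ✗; start October 3 < October 17? ✓; end October 13 > October 22? ✗ → no.
interview: start October 21 > October 10? ✓; start October 21 < October 17? ✗; end October 28 > October 22? ✓ → no.
onboarding: start October 3 > October 10? ✗; start October 3 < October 17? ✓; end October 5 > October 22? ✗ → no.
rehearsal: start October 3 > October 10? ✗; start October 3 < October 17? ✓; end October 15 > October 22? ✗ → no.
snapshot: start October 4 > October 10? ✗; start October 4 < October 17? ✓; end October 16 > October 22? ✗ → no.
soundcheck: start October 11 > October 10? ✓; start October 11 < October 17? ✓; end October 23 > October 22? ✓ → yes.
Result: compaction, soundcheck.

compaction, soundcheck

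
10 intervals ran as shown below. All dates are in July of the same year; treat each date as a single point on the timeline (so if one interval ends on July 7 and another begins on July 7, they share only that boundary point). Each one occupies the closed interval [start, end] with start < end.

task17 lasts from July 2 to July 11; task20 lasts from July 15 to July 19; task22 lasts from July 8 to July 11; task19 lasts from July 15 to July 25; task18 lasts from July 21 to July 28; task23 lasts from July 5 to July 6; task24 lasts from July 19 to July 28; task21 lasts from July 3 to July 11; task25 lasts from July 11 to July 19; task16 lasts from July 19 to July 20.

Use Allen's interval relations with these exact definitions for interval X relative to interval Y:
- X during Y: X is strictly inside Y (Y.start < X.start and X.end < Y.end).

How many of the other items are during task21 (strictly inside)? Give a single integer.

1

Target task21 = [July 3, July 11].
task16 [July 19, July 20] → after → no.
task17 [July 2, July 11] → finished-by → no.
task18 [July 21, July 28] → after → no.
task19 [July 15, July 25] → after → no.
task20 [July 15, July 19] → after → no.
task22 [July 8, July 11] → finishes → no.
task23 [July 5, July 6] → during → counts.
task24 [July 19, July 28] → after → no.
task25 [July 11, July 19] → met-by → no.
Total: 1.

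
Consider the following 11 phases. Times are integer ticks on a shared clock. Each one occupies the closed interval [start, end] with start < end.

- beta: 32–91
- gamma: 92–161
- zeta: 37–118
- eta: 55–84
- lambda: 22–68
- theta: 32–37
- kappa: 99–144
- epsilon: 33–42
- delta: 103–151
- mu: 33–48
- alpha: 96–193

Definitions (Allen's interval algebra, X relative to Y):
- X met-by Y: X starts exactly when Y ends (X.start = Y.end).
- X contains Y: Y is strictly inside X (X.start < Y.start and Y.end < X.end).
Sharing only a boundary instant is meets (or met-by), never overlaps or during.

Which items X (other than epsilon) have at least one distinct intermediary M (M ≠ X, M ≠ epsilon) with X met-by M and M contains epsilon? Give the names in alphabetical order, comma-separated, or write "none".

Target epsilon = [33, 42].
Intermediaries M with M contains epsilon: beta, lambda.
Via beta — items with X met-by beta: none.
Via lambda — items with X met-by lambda: none.
Union: none.

none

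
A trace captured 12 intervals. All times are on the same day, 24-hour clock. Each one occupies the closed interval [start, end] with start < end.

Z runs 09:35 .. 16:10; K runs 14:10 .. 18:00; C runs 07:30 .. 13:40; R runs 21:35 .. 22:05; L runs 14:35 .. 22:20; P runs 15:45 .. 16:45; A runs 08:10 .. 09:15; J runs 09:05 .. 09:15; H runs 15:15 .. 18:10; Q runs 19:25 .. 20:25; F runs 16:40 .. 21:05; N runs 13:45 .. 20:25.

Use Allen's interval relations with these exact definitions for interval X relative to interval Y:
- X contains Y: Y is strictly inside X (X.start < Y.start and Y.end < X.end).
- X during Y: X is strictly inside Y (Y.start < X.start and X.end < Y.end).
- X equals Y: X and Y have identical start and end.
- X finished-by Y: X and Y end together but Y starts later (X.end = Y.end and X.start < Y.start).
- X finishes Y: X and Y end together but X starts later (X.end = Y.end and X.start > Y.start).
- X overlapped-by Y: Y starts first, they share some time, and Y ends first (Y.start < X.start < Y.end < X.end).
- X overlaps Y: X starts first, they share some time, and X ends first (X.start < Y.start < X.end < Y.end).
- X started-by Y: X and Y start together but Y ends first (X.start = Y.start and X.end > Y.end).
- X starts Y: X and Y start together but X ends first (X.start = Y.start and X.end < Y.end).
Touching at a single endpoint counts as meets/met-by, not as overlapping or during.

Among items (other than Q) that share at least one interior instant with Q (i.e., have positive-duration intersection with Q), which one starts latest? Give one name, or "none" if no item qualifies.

Target Q = [19:25, 20:25].
A [08:10, 09:15] → before → excluded.
C [07:30, 13:40] → before → excluded.
F [16:40, 21:05] → contains → candidate.
H [15:15, 18:10] → before → excluded.
J [09:05, 09:15] → before → excluded.
K [14:10, 18:00] → before → excluded.
L [14:35, 22:20] → contains → candidate.
N [13:45, 20:25] → finished-by → candidate.
P [15:45, 16:45] → before → excluded.
R [21:35, 22:05] → after → excluded.
Z [09:35, 16:10] → before → excluded.
Among candidates, latest start is 16:40 → F.

F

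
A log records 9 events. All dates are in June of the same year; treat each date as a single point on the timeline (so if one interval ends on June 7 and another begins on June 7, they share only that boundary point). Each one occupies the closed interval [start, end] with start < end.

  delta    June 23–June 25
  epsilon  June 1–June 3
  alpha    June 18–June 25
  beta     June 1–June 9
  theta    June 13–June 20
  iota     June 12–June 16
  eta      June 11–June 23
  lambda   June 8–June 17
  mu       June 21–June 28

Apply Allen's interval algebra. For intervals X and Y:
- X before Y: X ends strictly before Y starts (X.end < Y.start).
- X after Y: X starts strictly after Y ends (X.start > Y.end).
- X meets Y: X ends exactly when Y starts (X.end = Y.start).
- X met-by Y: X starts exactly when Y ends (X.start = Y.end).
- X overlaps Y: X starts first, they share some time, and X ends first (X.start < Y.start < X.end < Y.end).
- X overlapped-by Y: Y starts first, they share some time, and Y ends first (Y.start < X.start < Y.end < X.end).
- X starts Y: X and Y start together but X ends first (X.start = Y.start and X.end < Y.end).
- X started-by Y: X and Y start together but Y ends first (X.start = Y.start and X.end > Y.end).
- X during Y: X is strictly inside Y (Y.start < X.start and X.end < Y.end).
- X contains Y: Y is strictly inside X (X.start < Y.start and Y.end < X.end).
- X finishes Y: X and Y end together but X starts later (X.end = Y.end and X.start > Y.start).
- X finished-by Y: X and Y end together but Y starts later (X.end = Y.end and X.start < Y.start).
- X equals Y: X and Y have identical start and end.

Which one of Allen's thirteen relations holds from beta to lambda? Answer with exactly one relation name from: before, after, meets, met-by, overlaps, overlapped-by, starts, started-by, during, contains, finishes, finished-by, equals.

beta = [June 1, June 9]; lambda = [June 8, June 17].
Compare endpoints: beta.start < lambda.start, beta.start < lambda.end, beta.end > lambda.start, beta.end < lambda.end.
That pattern is 'overlaps'.

overlaps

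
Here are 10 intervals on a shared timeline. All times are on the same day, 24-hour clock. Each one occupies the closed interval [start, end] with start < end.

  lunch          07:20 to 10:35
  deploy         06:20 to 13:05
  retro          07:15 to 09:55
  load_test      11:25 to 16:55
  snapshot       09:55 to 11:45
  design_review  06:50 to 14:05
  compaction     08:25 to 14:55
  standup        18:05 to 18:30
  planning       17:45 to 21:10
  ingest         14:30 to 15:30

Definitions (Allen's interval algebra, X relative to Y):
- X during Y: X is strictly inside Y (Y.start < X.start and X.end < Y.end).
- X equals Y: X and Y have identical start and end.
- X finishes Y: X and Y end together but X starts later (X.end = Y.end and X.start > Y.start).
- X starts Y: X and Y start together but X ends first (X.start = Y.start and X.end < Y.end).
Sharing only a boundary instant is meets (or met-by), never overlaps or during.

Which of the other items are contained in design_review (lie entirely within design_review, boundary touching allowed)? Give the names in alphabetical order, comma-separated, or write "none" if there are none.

Target design_review = [06:50, 14:05].
compaction [08:25, 14:55] → overlapped-by → no.
deploy [06:20, 13:05] → overlaps → no.
ingest [14:30, 15:30] → after → no.
load_test [11:25, 16:55] → overlapped-by → no.
lunch [07:20, 10:35] → during → yes.
planning [17:45, 21:10] → after → no.
retro [07:15, 09:55] → during → yes.
snapshot [09:55, 11:45] → during → yes.
standup [18:05, 18:30] → after → no.
Result: lunch, retro, snapshot.

lunch, retro, snapshot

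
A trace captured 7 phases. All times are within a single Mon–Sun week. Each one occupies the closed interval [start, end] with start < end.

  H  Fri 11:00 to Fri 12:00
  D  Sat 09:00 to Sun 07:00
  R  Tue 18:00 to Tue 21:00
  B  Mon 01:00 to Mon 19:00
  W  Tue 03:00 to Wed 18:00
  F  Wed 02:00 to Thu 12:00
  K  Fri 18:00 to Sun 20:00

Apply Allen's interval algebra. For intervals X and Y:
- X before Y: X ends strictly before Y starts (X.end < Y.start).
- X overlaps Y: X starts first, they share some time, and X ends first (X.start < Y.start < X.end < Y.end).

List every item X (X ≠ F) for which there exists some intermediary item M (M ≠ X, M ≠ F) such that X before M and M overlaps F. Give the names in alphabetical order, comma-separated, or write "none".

Target F = [Wed 02:00, Thu 12:00].
Intermediaries M with M overlaps F: W.
Via W — items with X before W: B.
Union: B.

B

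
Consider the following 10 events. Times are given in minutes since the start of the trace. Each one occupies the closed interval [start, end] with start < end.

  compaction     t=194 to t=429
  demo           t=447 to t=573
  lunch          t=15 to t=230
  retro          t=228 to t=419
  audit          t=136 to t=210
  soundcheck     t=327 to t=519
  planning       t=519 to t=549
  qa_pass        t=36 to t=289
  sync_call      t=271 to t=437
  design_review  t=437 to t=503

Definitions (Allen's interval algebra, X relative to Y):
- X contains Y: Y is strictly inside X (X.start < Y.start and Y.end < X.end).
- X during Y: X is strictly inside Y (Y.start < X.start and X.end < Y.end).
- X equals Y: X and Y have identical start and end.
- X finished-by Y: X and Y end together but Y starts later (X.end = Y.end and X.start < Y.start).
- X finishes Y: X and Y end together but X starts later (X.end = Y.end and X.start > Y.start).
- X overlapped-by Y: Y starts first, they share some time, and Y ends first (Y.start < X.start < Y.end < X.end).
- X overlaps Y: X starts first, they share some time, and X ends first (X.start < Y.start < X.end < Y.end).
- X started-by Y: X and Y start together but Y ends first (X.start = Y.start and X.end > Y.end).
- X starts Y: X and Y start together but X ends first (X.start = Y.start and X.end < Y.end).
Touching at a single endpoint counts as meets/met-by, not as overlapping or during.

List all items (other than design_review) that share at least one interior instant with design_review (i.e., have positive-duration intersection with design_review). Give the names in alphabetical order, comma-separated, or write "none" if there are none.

Target design_review = [t=437, t=503].
audit [t=136, t=210] → before → no.
compaction [t=194, t=429] → before → no.
demo [t=447, t=573] → overlapped-by → yes.
lunch [t=15, t=230] → before → no.
planning [t=519, t=549] → after → no.
qa_pass [t=36, t=289] → before → no.
retro [t=228, t=419] → before → no.
soundcheck [t=327, t=519] → contains → yes.
sync_call [t=271, t=437] → meets → no.
Result: demo, soundcheck.

demo, soundcheck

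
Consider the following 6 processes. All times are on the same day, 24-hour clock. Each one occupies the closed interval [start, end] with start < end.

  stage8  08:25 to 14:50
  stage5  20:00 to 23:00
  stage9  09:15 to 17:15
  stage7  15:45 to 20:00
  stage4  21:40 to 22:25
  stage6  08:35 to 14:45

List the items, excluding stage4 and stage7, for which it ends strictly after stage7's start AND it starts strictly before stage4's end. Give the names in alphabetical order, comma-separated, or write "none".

Conditions: its end is strictly after stage7's start (X.end > 15:45) AND its start is strictly before stage4's end (X.start < 22:25).
stage5: end 23:00 > 15:45? ✓; start 20:00 < 22:25? ✓ → yes.
stage6: end 14:45 > 15:45? ✗; start 08:35 < 22:25? ✓ → no.
stage8: end 14:50 > 15:45? ✗; start 08:25 < 22:25? ✓ → no.
stage9: end 17:15 > 15:45? ✓; start 09:15 < 22:25? ✓ → yes.
Result: stage5, stage9.

stage5, stage9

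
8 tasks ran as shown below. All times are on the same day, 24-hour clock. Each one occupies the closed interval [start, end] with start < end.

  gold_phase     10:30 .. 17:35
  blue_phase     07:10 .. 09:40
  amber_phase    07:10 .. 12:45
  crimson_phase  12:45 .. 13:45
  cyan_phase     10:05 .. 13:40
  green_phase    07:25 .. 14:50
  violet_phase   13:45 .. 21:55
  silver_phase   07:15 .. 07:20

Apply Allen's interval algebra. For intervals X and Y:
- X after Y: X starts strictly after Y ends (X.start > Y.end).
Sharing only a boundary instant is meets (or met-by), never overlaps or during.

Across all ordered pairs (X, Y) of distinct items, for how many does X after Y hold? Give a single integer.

Checking all 56 ordered pairs for relation 'after'; matching pairs in alphabetical order:
(crimson_phase, blue_phase): crimson_phase after blue_phase ✓
(crimson_phase, silver_phase): crimson_phase after silver_phase ✓
(cyan_phase, blue_phase): cyan_phase after blue_phase ✓
(cyan_phase, silver_phase): cyan_phase after silver_phase ✓
(gold_phase, blue_phase): gold_phase after blue_phase ✓
(gold_phase, silver_phase): gold_phase after silver_phase ✓
(green_phase, silver_phase): green_phase after silver_phase ✓
(violet_phase, amber_phase): violet_phase after amber_phase ✓
(violet_phase, blue_phase): violet_phase after blue_phase ✓
(violet_phase, cyan_phase): violet_phase after cyan_phase ✓
(violet_phase, silver_phase): violet_phase after silver_phase ✓
Count: 11.

11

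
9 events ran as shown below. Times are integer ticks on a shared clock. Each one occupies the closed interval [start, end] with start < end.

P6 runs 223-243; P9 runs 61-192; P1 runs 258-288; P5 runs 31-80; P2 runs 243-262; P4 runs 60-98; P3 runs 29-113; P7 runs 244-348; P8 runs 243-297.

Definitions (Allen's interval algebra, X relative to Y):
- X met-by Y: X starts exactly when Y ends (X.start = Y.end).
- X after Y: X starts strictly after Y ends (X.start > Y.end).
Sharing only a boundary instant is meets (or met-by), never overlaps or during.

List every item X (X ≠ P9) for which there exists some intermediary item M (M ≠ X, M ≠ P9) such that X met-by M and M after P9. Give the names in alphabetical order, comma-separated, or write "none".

Target P9 = [61, 192].
Intermediaries M with M after P9: P1, P2, P6, P7, P8.
Via P1 — items with X met-by P1: none.
Via P2 — items with X met-by P2: none.
Via P6 — items with X met-by P6: P2, P8.
Via P7 — items with X met-by P7: none.
Via P8 — items with X met-by P8: none.
Union: P2, P8.

P2, P8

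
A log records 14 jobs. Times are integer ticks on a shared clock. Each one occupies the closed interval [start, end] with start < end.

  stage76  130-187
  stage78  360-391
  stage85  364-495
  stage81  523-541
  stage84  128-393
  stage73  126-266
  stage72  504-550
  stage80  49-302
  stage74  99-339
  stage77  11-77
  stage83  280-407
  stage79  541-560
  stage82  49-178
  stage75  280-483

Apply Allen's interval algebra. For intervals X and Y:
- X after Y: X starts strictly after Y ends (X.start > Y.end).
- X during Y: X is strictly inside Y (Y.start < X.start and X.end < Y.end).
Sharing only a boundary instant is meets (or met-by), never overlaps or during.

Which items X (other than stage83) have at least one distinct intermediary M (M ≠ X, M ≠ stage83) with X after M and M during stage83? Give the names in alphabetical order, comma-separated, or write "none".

stage72, stage79, stage81

Target stage83 = [280, 407].
Intermediaries M with M during stage83: stage78.
Via stage78 — items with X after stage78: stage72, stage79, stage81.
Union: stage72, stage79, stage81.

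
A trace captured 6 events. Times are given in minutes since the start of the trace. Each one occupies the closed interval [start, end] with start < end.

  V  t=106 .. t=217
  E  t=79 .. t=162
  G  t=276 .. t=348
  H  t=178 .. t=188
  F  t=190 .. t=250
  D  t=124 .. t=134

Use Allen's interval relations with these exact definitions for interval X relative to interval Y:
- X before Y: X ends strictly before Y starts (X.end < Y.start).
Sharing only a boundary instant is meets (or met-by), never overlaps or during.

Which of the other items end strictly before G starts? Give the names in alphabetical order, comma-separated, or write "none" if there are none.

D, E, F, H, V

Target G = [t=276, t=348].
D [t=124, t=134] → before → yes.
E [t=79, t=162] → before → yes.
F [t=190, t=250] → before → yes.
H [t=178, t=188] → before → yes.
V [t=106, t=217] → before → yes.
Result: D, E, F, H, V.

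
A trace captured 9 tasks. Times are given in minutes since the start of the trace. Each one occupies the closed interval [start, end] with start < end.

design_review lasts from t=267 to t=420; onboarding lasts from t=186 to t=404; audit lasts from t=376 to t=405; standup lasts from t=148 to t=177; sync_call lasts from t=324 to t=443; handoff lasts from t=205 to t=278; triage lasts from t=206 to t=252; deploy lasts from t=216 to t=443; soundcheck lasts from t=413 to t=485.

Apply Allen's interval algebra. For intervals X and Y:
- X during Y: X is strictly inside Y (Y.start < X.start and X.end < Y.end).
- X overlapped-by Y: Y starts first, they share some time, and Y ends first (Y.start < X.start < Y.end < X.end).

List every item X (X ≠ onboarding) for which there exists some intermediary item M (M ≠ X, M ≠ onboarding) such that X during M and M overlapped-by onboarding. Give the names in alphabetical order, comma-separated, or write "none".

audit, design_review

Target onboarding = [t=186, t=404].
Intermediaries M with M overlapped-by onboarding: audit, deploy, design_review, sync_call.
Via audit — items with X during audit: none.
Via deploy — items with X during deploy: audit, design_review.
Via design_review — items with X during design_review: audit.
Via sync_call — items with X during sync_call: audit.
Union: audit, design_review.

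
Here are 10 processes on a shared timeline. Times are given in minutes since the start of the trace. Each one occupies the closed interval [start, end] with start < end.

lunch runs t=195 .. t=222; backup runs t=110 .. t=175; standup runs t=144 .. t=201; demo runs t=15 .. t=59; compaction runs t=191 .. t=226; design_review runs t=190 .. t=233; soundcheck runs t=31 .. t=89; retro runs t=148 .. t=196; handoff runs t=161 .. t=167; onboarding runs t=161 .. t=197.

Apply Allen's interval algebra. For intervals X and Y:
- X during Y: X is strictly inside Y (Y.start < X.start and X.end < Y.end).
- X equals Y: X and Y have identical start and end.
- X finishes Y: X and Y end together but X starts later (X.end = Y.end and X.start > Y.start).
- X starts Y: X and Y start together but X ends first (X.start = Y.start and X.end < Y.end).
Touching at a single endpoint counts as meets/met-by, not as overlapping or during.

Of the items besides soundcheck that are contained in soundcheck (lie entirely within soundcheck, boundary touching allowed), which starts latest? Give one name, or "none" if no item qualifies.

Target soundcheck = [t=31, t=89].
backup [t=110, t=175] → after → excluded.
compaction [t=191, t=226] → after → excluded.
demo [t=15, t=59] → overlaps → excluded.
design_review [t=190, t=233] → after → excluded.
handoff [t=161, t=167] → after → excluded.
lunch [t=195, t=222] → after → excluded.
onboarding [t=161, t=197] → after → excluded.
retro [t=148, t=196] → after → excluded.
standup [t=144, t=201] → after → excluded.
No candidates → none.

none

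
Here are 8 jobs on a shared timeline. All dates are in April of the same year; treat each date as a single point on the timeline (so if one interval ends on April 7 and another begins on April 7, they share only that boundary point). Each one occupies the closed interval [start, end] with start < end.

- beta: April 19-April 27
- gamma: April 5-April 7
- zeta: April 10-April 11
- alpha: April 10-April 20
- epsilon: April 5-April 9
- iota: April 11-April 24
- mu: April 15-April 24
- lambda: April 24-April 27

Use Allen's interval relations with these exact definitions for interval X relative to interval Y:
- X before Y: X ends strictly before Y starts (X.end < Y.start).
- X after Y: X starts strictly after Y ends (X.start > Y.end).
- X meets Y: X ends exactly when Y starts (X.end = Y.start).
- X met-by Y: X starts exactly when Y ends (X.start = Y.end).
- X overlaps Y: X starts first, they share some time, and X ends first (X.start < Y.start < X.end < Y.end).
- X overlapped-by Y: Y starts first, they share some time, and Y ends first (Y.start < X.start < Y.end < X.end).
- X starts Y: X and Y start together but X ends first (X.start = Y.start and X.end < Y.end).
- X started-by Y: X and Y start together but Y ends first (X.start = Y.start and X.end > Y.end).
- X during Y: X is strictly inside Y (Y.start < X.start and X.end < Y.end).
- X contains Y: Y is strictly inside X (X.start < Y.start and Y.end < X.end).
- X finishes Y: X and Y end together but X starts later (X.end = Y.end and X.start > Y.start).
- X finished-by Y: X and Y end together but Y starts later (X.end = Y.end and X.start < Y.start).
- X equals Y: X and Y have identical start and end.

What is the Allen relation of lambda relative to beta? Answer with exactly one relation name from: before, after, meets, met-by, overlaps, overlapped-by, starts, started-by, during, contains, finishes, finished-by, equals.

finishes

lambda = [April 24, April 27]; beta = [April 19, April 27].
Compare endpoints: lambda.start > beta.start, lambda.start < beta.end, lambda.end > beta.start, lambda.end = beta.end.
That pattern is 'finishes'.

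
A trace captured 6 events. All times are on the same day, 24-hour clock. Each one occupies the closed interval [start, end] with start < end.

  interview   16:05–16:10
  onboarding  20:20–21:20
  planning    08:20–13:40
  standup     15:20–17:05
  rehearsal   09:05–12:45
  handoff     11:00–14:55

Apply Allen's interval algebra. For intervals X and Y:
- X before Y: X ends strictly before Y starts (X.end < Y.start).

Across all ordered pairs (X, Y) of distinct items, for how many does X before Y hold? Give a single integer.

11

Checking all 30 ordered pairs for relation 'before'; matching pairs in alphabetical order:
(handoff, interview): handoff before interview ✓
(handoff, onboarding): handoff before onboarding ✓
(handoff, standup): handoff before standup ✓
(interview, onboarding): interview before onboarding ✓
(planning, interview): planning before interview ✓
(planning, onboarding): planning before onboarding ✓
(planning, standup): planning before standup ✓
(rehearsal, interview): rehearsal before interview ✓
(rehearsal, onboarding): rehearsal before onboarding ✓
(rehearsal, standup): rehearsal before standup ✓
(standup, onboarding): standup before onboarding ✓
Count: 11.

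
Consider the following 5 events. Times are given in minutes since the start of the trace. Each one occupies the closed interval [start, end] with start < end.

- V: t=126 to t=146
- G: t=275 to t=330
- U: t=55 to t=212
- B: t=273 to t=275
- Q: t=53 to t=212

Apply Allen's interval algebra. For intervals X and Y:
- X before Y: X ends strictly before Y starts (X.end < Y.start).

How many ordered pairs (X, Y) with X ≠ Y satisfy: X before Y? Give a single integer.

6

Checking all 20 ordered pairs for relation 'before'; matching pairs in alphabetical order:
(Q, B): Q before B ✓
(Q, G): Q before G ✓
(U, B): U before B ✓
(U, G): U before G ✓
(V, B): V before B ✓
(V, G): V before G ✓
Count: 6.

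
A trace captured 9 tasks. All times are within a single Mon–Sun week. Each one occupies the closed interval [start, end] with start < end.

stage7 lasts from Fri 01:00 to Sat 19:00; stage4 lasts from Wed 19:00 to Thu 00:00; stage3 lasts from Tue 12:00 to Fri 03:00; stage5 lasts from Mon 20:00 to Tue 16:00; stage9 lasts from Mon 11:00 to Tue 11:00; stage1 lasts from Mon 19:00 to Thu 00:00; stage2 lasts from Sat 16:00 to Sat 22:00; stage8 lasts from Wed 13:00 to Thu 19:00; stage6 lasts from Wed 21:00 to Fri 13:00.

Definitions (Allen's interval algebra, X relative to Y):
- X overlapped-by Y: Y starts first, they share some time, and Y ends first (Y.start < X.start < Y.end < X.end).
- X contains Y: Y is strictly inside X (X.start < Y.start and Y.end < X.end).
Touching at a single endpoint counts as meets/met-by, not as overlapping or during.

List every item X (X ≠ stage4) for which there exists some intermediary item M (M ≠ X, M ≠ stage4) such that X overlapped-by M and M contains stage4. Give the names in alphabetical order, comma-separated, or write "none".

stage6, stage7

Target stage4 = [Wed 19:00, Thu 00:00].
Intermediaries M with M contains stage4: stage3, stage8.
Via stage3 — items with X overlapped-by stage3: stage6, stage7.
Via stage8 — items with X overlapped-by stage8: stage6.
Union: stage6, stage7.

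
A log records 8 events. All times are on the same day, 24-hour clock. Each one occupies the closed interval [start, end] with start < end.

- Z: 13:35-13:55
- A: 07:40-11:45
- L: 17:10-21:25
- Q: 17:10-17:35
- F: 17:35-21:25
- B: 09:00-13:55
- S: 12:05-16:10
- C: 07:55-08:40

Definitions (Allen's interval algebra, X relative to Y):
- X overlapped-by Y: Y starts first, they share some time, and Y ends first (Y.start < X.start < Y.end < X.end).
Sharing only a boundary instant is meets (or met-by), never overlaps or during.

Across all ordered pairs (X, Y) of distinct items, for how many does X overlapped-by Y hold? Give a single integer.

2

Checking all 56 ordered pairs for relation 'overlapped-by'; matching pairs in alphabetical order:
(B, A): B overlapped-by A ✓
(S, B): S overlapped-by B ✓
Count: 2.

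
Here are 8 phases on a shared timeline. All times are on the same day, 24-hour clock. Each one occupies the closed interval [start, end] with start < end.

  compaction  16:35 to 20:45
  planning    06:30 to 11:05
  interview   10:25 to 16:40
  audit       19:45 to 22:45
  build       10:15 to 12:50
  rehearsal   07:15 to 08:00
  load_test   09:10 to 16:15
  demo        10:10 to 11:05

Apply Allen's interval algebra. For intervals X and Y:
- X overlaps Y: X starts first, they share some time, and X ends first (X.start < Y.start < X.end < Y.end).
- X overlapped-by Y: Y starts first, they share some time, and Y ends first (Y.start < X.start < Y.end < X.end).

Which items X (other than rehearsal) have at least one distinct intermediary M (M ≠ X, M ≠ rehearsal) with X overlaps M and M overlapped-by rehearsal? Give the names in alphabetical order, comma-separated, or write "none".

none

Target rehearsal = [07:15, 08:00].
Intermediaries M with M overlapped-by rehearsal: none.
Union: none.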